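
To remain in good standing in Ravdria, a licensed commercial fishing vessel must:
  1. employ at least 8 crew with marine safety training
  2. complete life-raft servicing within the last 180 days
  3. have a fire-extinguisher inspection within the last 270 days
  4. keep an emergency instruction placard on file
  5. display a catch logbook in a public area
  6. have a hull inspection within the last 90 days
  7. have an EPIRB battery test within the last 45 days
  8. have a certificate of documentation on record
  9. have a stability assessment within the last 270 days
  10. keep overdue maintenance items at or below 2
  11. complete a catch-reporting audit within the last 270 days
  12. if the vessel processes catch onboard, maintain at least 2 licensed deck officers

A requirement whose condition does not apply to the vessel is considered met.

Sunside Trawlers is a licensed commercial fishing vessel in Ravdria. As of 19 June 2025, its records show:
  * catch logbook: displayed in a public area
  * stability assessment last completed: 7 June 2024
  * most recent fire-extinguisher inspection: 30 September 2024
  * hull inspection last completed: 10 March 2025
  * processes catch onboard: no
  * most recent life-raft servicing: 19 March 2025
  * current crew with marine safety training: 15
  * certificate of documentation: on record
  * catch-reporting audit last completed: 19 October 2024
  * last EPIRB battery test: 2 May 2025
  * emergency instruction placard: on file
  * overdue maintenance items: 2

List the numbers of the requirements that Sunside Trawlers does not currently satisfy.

1. crew with marine safety training 15 ≥ 8 → met
2. life-raft servicing 92 days ago vs limit 180 → met
3. fire-extinguisher inspection 262 days ago vs limit 270 → met
4. emergency instruction placard present → met
5. catch logbook present → met
6. hull inspection 101 days ago vs limit 90 → not met
7. EPIRB battery test 48 days ago vs limit 45 → not met
8. certificate of documentation present → met
9. stability assessment 377 days ago vs limit 270 → not met
10. overdue maintenance items 2 ≤ 2 → met
11. catch-reporting audit 243 days ago vs limit 270 → met
12. condition 'processes catch onboard' does not hold → requirement n/a → met
Not met: 6, 7, 9

6, 7, 9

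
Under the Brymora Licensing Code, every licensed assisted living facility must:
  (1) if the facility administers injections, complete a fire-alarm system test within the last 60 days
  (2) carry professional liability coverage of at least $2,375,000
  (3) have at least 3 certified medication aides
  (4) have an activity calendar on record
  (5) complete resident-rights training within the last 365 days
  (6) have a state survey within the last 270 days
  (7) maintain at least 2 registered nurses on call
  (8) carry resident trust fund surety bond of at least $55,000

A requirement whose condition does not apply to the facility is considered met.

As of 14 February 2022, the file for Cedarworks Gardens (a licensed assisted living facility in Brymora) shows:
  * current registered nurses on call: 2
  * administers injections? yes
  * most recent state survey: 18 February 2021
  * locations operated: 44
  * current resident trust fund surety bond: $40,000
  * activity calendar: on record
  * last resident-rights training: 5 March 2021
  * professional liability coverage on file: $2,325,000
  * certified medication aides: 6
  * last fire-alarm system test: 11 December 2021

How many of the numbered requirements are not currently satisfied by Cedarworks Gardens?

1. condition 'administers injections' holds; fire-alarm system test 65 days ago vs limit 60 → not met
2. professional liability coverage $2,325,000 < $2,375,000 → not met
3. certified medication aides 6 ≥ 3 → met
4. activity calendar present → met
5. resident-rights training 346 days ago vs limit 365 → met
6. state survey 361 days ago vs limit 270 → not met
7. registered nurses on call 2 ≥ 2 → met
8. resident trust fund surety bond $40,000 < $55,000 → not met
Not met: 4 of 8

4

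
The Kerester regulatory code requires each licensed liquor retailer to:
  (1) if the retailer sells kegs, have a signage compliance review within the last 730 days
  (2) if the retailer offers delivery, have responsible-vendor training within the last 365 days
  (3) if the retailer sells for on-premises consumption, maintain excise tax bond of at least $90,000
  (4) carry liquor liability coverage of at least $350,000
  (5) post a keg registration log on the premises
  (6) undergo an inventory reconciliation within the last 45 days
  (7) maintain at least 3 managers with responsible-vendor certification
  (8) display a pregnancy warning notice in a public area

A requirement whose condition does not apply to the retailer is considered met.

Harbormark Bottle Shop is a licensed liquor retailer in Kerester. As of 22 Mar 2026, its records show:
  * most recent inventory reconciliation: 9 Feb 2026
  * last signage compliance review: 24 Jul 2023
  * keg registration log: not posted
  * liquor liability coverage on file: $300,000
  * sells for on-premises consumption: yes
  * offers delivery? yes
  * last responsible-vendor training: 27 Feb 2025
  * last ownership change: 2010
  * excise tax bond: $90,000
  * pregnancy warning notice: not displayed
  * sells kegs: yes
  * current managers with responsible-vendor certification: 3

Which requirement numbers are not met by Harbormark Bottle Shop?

1. condition 'sells kegs' holds; signage compliance review 972 days ago vs limit 730 → not met
2. condition 'offers delivery' holds; responsible-vendor training 388 days ago vs limit 365 → not met
3. condition 'sells for on-premises consumption' holds; excise tax bond $90,000 ≥ $90,000 → met
4. liquor liability coverage $300,000 < $350,000 → not met
5. keg registration log absent → not met
6. inventory reconciliation 41 days ago vs limit 45 → met
7. managers with responsible-vendor certification 3 ≥ 3 → met
8. pregnancy warning notice absent → not met
Not met: 1, 2, 4, 5, 8

1, 2, 4, 5, 8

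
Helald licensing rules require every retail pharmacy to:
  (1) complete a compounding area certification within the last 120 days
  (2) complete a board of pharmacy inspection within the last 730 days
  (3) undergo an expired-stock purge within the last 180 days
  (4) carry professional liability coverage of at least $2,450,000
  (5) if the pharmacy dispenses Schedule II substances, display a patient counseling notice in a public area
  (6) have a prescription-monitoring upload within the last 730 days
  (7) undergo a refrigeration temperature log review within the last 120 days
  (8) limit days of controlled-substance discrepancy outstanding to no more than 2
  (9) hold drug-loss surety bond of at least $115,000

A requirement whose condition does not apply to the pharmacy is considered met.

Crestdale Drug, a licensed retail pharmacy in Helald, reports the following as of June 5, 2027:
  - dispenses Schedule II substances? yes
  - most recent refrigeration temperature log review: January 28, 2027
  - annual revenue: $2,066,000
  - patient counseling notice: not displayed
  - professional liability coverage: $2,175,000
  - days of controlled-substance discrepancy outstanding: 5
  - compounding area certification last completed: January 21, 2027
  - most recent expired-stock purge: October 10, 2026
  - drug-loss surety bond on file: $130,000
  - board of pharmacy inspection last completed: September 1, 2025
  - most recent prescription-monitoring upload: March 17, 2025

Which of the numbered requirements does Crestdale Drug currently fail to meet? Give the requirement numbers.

1, 3, 4, 5, 6, 7, 8

1. compounding area certification 135 days ago vs limit 120 → not met
2. board of pharmacy inspection 642 days ago vs limit 730 → met
3. expired-stock purge 238 days ago vs limit 180 → not met
4. professional liability coverage $2,175,000 < $2,450,000 → not met
5. condition 'dispenses Schedule II substances' holds; patient counseling notice absent → not met
6. prescription-monitoring upload 810 days ago vs limit 730 → not met
7. refrigeration temperature log review 128 days ago vs limit 120 → not met
8. days of controlled-substance discrepancy outstanding 5 > 2 → not met
9. drug-loss surety bond $130,000 ≥ $115,000 → met
Not met: 1, 3, 4, 5, 6, 7, 8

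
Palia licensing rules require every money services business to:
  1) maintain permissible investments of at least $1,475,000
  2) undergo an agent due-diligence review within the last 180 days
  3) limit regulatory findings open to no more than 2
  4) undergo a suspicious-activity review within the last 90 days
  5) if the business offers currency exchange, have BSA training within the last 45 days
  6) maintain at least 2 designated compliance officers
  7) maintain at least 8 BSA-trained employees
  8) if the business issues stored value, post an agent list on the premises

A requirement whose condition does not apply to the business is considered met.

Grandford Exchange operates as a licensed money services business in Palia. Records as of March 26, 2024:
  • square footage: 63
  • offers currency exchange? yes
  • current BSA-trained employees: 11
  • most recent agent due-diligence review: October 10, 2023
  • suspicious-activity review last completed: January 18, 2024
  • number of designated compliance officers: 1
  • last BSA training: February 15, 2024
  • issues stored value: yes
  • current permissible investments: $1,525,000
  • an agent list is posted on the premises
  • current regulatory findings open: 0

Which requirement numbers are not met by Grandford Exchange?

1. permissible investments $1,525,000 ≥ $1,475,000 → met
2. agent due-diligence review 168 days ago vs limit 180 → met
3. regulatory findings open 0 ≤ 2 → met
4. suspicious-activity review 68 days ago vs limit 90 → met
5. condition 'offers currency exchange' holds; BSA training 40 days ago vs limit 45 → met
6. designated compliance officers 1 < 2 → not met
7. BSA-trained employees 11 ≥ 8 → met
8. condition 'issues stored value' holds; agent list present → met
Not met: 6

6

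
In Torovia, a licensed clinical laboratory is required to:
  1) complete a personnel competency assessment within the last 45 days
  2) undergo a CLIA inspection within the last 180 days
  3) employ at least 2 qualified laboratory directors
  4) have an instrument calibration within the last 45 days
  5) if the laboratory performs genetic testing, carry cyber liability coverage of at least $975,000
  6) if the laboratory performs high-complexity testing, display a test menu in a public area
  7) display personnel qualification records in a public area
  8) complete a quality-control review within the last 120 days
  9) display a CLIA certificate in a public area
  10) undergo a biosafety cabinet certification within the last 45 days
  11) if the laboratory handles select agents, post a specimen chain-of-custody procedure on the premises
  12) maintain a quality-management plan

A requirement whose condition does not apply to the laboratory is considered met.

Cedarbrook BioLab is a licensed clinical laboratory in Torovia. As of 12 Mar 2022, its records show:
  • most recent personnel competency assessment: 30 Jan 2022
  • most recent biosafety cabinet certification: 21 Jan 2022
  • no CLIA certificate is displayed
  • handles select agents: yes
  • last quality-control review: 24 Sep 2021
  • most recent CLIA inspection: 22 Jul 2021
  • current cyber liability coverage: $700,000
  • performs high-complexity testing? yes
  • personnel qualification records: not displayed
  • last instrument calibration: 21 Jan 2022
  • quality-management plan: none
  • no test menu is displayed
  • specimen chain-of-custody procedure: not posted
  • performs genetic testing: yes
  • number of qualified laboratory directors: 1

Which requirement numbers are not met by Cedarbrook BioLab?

1. personnel competency assessment 41 days ago vs limit 45 → met
2. CLIA inspection 233 days ago vs limit 180 → not met
3. qualified laboratory directors 1 < 2 → not met
4. instrument calibration 50 days ago vs limit 45 → not met
5. condition 'performs genetic testing' holds; cyber liability coverage $700,000 < $975,000 → not met
6. condition 'performs high-complexity testing' holds; test menu absent → not met
7. personnel qualification records absent → not met
8. quality-control review 169 days ago vs limit 120 → not met
9. CLIA certificate absent → not met
10. biosafety cabinet certification 50 days ago vs limit 45 → not met
11. condition 'handles select agents' holds; specimen chain-of-custody procedure absent → not met
12. quality-management plan absent → not met
Not met: 2, 3, 4, 5, 6, 7, 8, 9, 10, 11, 12

2, 3, 4, 5, 6, 7, 8, 9, 10, 11, 12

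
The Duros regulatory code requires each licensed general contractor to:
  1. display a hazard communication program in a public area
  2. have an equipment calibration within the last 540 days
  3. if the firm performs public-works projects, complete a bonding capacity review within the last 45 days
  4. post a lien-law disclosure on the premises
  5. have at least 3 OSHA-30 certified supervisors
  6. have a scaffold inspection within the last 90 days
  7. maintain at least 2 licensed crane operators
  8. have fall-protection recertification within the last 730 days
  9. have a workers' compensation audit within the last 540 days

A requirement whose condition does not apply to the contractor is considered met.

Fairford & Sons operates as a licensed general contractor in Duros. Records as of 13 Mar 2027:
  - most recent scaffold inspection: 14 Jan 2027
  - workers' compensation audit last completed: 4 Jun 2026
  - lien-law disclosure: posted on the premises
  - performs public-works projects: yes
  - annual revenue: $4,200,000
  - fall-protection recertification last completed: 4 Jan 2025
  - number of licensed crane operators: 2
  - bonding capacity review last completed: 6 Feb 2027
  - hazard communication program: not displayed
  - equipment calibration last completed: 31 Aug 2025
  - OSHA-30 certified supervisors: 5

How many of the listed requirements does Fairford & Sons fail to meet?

3

1. hazard communication program absent → not met
2. equipment calibration 559 days ago vs limit 540 → not met
3. condition 'performs public-works projects' holds; bonding capacity review 35 days ago vs limit 45 → met
4. lien-law disclosure present → met
5. OSHA-30 certified supervisors 5 ≥ 3 → met
6. scaffold inspection 58 days ago vs limit 90 → met
7. licensed crane operators 2 ≥ 2 → met
8. fall-protection recertification 798 days ago vs limit 730 → not met
9. workers' compensation audit 282 days ago vs limit 540 → met
Not met: 3 of 9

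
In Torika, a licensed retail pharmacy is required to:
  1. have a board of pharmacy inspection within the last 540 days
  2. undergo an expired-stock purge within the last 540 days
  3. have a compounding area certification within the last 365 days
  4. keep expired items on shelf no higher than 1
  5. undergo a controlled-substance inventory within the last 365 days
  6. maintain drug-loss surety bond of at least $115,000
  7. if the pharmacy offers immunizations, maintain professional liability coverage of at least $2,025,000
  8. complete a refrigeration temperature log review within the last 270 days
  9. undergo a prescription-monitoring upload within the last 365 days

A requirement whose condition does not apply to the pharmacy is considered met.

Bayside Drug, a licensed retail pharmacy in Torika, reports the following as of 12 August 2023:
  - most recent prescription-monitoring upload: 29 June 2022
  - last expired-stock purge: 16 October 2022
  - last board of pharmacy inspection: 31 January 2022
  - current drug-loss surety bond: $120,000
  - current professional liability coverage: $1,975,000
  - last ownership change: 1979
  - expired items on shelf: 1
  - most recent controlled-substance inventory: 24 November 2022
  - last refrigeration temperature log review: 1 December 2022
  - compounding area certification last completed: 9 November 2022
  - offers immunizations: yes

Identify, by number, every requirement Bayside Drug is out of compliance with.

1, 7, 9

1. board of pharmacy inspection 558 days ago vs limit 540 → not met
2. expired-stock purge 300 days ago vs limit 540 → met
3. compounding area certification 276 days ago vs limit 365 → met
4. expired items on shelf 1 ≤ 1 → met
5. controlled-substance inventory 261 days ago vs limit 365 → met
6. drug-loss surety bond $120,000 ≥ $115,000 → met
7. condition 'offers immunizations' holds; professional liability coverage $1,975,000 < $2,025,000 → not met
8. refrigeration temperature log review 254 days ago vs limit 270 → met
9. prescription-monitoring upload 409 days ago vs limit 365 → not met
Not met: 1, 7, 9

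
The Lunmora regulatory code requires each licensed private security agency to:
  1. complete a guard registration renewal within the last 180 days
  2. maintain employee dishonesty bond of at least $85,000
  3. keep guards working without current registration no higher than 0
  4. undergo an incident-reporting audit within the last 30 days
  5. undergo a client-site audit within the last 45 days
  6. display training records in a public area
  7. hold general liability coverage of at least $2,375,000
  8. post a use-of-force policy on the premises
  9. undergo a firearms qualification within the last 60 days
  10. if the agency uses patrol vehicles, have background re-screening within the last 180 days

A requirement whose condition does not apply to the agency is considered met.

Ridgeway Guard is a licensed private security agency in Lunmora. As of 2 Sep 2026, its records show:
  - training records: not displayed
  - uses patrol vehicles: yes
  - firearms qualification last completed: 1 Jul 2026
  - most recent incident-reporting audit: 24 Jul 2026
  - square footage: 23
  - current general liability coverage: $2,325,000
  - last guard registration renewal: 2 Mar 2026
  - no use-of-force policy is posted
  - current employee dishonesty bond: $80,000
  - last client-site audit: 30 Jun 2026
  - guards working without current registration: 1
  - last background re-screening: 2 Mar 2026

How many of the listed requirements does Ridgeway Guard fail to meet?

10

1. guard registration renewal 184 days ago vs limit 180 → not met
2. employee dishonesty bond $80,000 < $85,000 → not met
3. guards working without current registration 1 > 0 → not met
4. incident-reporting audit 40 days ago vs limit 30 → not met
5. client-site audit 64 days ago vs limit 45 → not met
6. training records absent → not met
7. general liability coverage $2,325,000 < $2,375,000 → not met
8. use-of-force policy absent → not met
9. firearms qualification 63 days ago vs limit 60 → not met
10. condition 'uses patrol vehicles' holds; background re-screening 184 days ago vs limit 180 → not met
Not met: 10 of 10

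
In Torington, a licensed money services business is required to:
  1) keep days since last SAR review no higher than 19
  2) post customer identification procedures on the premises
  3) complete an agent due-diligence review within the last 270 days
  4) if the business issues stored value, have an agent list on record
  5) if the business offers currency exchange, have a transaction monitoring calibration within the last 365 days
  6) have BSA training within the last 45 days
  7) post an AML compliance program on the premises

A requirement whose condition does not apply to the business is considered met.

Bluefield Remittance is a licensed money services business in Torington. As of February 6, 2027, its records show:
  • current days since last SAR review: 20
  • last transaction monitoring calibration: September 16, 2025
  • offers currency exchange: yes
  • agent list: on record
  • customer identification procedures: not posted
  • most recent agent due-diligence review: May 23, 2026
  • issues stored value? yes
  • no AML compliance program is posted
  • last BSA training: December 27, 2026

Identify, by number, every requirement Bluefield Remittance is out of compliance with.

1, 2, 5, 7

1. days since last SAR review 20 > 19 → not met
2. customer identification procedures absent → not met
3. agent due-diligence review 259 days ago vs limit 270 → met
4. condition 'issues stored value' holds; agent list present → met
5. condition 'offers currency exchange' holds; transaction monitoring calibration 508 days ago vs limit 365 → not met
6. BSA training 41 days ago vs limit 45 → met
7. AML compliance program absent → not met
Not met: 1, 2, 5, 7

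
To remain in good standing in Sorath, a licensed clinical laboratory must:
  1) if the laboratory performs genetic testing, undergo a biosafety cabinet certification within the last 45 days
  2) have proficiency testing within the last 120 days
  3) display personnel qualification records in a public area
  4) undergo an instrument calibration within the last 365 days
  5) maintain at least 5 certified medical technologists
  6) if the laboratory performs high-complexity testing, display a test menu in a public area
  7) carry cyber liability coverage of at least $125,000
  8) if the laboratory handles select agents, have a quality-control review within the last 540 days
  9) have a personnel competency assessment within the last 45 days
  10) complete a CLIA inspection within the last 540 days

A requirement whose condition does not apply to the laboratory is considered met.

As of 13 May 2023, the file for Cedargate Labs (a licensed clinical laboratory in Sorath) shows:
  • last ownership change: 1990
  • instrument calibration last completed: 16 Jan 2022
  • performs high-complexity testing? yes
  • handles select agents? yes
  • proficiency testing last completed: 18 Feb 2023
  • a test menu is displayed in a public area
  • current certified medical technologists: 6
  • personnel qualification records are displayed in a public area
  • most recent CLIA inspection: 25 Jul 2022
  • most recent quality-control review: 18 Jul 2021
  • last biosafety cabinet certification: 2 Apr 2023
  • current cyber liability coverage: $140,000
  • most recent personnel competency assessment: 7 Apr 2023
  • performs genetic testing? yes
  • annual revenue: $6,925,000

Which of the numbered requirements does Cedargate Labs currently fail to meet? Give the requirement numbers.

1. condition 'performs genetic testing' holds; biosafety cabinet certification 41 days ago vs limit 45 → met
2. proficiency testing 84 days ago vs limit 120 → met
3. personnel qualification records present → met
4. instrument calibration 482 days ago vs limit 365 → not met
5. certified medical technologists 6 ≥ 5 → met
6. condition 'performs high-complexity testing' holds; test menu present → met
7. cyber liability coverage $140,000 ≥ $125,000 → met
8. condition 'handles select agents' holds; quality-control review 664 days ago vs limit 540 → not met
9. personnel competency assessment 36 days ago vs limit 45 → met
10. CLIA inspection 292 days ago vs limit 540 → met
Not met: 4, 8

4, 8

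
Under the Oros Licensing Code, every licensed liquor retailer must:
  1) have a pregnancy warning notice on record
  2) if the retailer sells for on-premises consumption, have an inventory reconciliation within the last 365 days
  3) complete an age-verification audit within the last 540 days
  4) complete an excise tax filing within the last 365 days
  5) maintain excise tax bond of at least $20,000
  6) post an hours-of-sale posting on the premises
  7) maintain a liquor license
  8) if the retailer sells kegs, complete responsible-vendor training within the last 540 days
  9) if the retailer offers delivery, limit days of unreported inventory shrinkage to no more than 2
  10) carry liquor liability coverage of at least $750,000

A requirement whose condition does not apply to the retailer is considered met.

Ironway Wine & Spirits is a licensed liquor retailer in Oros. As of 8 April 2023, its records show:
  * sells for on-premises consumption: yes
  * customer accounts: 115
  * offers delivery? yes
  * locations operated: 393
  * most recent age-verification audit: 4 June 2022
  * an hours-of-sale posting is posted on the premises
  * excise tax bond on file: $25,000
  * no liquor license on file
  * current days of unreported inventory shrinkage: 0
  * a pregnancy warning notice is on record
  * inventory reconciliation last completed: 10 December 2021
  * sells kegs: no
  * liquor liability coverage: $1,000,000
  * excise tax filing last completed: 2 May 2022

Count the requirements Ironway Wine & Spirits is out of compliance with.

2

1. pregnancy warning notice present → met
2. condition 'sells for on-premises consumption' holds; inventory reconciliation 484 days ago vs limit 365 → not met
3. age-verification audit 308 days ago vs limit 540 → met
4. excise tax filing 341 days ago vs limit 365 → met
5. excise tax bond $25,000 ≥ $20,000 → met
6. hours-of-sale posting present → met
7. liquor license absent → not met
8. condition 'sells kegs' does not hold → requirement n/a → met
9. condition 'offers delivery' holds; days of unreported inventory shrinkage 0 ≤ 2 → met
10. liquor liability coverage $1,000,000 ≥ $750,000 → met
Not met: 2 of 10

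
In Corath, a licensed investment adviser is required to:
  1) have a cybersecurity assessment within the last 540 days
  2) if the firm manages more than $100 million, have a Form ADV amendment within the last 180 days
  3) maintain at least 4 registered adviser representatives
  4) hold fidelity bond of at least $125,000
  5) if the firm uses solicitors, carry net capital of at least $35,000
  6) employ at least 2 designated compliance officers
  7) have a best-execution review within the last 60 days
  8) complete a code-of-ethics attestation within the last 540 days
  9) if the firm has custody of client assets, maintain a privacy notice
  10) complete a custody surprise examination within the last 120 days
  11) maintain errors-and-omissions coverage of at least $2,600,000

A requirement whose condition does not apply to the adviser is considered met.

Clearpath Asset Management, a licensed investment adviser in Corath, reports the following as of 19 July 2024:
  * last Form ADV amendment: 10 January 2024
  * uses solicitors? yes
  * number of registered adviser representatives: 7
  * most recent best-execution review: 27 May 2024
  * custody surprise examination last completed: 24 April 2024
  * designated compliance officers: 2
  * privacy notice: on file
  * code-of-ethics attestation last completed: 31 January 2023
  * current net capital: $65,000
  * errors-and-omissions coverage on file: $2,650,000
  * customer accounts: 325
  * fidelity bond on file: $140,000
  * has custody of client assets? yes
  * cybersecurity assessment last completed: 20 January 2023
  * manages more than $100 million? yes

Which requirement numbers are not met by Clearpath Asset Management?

1. cybersecurity assessment 546 days ago vs limit 540 → not met
2. condition 'manages more than $100 million' holds; Form ADV amendment 191 days ago vs limit 180 → not met
3. registered adviser representatives 7 ≥ 4 → met
4. fidelity bond $140,000 ≥ $125,000 → met
5. condition 'uses solicitors' holds; net capital $65,000 ≥ $35,000 → met
6. designated compliance officers 2 ≥ 2 → met
7. best-execution review 53 days ago vs limit 60 → met
8. code-of-ethics attestation 535 days ago vs limit 540 → met
9. condition 'has custody of client assets' holds; privacy notice present → met
10. custody surprise examination 86 days ago vs limit 120 → met
11. errors-and-omissions coverage $2,650,000 ≥ $2,600,000 → met
Not met: 1, 2

1, 2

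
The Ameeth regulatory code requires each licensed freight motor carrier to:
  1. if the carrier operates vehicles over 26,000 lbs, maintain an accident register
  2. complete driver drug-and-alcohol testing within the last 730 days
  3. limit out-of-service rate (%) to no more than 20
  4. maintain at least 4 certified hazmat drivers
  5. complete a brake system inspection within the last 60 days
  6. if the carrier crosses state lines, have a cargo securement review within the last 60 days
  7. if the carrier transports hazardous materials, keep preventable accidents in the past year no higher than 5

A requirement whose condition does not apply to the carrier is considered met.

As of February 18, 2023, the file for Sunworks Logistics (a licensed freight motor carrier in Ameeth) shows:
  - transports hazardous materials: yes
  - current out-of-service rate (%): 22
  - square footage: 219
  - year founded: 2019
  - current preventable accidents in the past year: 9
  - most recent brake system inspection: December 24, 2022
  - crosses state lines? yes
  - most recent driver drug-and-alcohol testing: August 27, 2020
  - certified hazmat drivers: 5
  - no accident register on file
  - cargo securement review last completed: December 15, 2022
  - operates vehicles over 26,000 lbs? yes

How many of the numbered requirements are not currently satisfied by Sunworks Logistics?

5

1. condition 'operates vehicles over 26,000 lbs' holds; accident register absent → not met
2. driver drug-and-alcohol testing 905 days ago vs limit 730 → not met
3. out-of-service rate (%) 22 > 20 → not met
4. certified hazmat drivers 5 ≥ 4 → met
5. brake system inspection 56 days ago vs limit 60 → met
6. condition 'crosses state lines' holds; cargo securement review 65 days ago vs limit 60 → not met
7. condition 'transports hazardous materials' holds; preventable accidents in the past year 9 > 5 → not met
Not met: 5 of 7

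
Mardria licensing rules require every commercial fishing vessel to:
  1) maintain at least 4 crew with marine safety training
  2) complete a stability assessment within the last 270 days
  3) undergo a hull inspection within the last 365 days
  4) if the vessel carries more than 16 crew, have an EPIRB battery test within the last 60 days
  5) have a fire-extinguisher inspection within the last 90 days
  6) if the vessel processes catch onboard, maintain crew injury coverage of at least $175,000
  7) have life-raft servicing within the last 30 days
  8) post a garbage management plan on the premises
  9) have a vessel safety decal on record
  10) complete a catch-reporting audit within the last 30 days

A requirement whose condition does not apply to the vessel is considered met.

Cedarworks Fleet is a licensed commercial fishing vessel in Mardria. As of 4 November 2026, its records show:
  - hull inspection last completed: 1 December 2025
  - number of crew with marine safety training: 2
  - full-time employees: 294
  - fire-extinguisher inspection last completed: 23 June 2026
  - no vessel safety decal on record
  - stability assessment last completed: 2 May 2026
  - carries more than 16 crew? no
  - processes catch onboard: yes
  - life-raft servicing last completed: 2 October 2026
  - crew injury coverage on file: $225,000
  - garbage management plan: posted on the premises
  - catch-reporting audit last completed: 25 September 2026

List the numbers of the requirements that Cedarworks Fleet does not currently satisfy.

1. crew with marine safety training 2 < 4 → not met
2. stability assessment 186 days ago vs limit 270 → met
3. hull inspection 338 days ago vs limit 365 → met
4. condition 'carries more than 16 crew' does not hold → requirement n/a → met
5. fire-extinguisher inspection 134 days ago vs limit 90 → not met
6. condition 'processes catch onboard' holds; crew injury coverage $225,000 ≥ $175,000 → met
7. life-raft servicing 33 days ago vs limit 30 → not met
8. garbage management plan present → met
9. vessel safety decal absent → not met
10. catch-reporting audit 40 days ago vs limit 30 → not met
Not met: 1, 5, 7, 9, 10

1, 5, 7, 9, 10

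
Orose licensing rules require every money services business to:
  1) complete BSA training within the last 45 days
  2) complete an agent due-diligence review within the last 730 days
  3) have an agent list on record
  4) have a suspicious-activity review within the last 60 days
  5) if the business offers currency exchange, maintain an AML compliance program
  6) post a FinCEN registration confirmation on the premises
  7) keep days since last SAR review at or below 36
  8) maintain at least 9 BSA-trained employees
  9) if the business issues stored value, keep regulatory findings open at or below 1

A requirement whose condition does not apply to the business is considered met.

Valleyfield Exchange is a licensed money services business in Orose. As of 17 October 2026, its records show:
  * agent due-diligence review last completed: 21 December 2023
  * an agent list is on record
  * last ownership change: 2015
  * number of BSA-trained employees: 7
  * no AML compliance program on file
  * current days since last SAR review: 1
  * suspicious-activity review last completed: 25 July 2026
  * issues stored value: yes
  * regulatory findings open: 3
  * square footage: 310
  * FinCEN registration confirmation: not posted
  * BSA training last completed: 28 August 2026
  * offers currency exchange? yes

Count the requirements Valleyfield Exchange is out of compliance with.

7

1. BSA training 50 days ago vs limit 45 → not met
2. agent due-diligence review 1031 days ago vs limit 730 → not met
3. agent list present → met
4. suspicious-activity review 84 days ago vs limit 60 → not met
5. condition 'offers currency exchange' holds; AML compliance program absent → not met
6. FinCEN registration confirmation absent → not met
7. days since last SAR review 1 ≤ 36 → met
8. BSA-trained employees 7 < 9 → not met
9. condition 'issues stored value' holds; regulatory findings open 3 > 1 → not met
Not met: 7 of 9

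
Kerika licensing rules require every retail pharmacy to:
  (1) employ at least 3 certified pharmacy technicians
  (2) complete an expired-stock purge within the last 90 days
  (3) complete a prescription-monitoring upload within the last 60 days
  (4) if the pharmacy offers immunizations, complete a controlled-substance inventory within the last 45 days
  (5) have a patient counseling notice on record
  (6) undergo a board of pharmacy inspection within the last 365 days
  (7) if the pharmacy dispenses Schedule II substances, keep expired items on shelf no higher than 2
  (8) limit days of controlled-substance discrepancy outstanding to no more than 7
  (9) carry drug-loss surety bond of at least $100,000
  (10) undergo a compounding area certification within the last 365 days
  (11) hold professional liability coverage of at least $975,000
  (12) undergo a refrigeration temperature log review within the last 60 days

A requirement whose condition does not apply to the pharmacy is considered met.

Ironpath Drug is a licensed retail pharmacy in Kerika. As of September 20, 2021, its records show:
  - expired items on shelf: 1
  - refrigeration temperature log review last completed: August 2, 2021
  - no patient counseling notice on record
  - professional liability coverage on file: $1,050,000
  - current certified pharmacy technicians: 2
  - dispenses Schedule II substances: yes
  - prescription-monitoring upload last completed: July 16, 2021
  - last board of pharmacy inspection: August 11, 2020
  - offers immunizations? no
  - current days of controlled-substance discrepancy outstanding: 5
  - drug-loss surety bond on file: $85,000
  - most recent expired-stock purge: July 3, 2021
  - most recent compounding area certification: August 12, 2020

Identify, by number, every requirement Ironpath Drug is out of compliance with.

1. certified pharmacy technicians 2 < 3 → not met
2. expired-stock purge 79 days ago vs limit 90 → met
3. prescription-monitoring upload 66 days ago vs limit 60 → not met
4. condition 'offers immunizations' does not hold → requirement n/a → met
5. patient counseling notice absent → not met
6. board of pharmacy inspection 405 days ago vs limit 365 → not met
7. condition 'dispenses Schedule II substances' holds; expired items on shelf 1 ≤ 2 → met
8. days of controlled-substance discrepancy outstanding 5 ≤ 7 → met
9. drug-loss surety bond $85,000 < $100,000 → not met
10. compounding area certification 404 days ago vs limit 365 → not met
11. professional liability coverage $1,050,000 ≥ $975,000 → met
12. refrigeration temperature log review 49 days ago vs limit 60 → met
Not met: 1, 3, 5, 6, 9, 10

1, 3, 5, 6, 9, 10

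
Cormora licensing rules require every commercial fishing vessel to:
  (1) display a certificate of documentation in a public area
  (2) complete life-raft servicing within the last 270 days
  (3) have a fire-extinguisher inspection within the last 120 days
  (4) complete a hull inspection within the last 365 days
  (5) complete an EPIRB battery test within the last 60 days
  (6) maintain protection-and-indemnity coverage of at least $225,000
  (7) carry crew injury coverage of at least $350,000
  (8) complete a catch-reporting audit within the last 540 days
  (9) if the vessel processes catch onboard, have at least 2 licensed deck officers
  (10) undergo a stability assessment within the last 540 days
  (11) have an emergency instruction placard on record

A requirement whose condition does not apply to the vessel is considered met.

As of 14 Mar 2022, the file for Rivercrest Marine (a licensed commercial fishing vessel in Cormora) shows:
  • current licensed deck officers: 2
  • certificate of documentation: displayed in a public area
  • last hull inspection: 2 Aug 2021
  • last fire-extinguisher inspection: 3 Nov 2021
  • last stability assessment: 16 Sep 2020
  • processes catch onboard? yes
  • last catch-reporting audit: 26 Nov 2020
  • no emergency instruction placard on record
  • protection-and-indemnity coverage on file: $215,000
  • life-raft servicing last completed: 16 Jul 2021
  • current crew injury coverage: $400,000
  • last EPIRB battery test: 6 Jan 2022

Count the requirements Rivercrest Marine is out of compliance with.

1. certificate of documentation present → met
2. life-raft servicing 241 days ago vs limit 270 → met
3. fire-extinguisher inspection 131 days ago vs limit 120 → not met
4. hull inspection 224 days ago vs limit 365 → met
5. EPIRB battery test 67 days ago vs limit 60 → not met
6. protection-and-indemnity coverage $215,000 < $225,000 → not met
7. crew injury coverage $400,000 ≥ $350,000 → met
8. catch-reporting audit 473 days ago vs limit 540 → met
9. condition 'processes catch onboard' holds; licensed deck officers 2 ≥ 2 → met
10. stability assessment 544 days ago vs limit 540 → not met
11. emergency instruction placard absent → not met
Not met: 5 of 11

5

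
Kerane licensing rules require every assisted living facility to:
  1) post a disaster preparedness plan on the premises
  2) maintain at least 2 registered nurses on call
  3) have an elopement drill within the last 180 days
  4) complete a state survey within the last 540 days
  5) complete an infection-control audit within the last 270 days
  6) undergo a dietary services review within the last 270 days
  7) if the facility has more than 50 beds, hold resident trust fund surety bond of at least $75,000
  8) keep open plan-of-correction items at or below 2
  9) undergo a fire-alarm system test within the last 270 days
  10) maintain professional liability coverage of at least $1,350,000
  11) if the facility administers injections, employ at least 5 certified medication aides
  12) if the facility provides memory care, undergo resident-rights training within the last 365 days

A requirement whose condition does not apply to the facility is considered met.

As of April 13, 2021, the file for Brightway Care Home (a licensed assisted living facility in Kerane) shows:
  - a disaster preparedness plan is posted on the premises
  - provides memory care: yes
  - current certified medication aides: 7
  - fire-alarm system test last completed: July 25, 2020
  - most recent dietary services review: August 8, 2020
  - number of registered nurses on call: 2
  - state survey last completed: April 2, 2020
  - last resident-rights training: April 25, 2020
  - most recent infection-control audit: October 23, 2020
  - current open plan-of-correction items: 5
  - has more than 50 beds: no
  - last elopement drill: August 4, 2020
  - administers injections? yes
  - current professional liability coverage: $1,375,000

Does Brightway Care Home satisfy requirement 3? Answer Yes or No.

No

3. elopement drill 252 days ago vs limit 180 → not met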